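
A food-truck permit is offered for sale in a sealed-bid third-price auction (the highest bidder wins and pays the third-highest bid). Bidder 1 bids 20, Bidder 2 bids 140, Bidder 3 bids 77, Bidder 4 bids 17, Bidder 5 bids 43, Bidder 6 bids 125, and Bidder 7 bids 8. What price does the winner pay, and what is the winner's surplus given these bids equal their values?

Price 77; surplus 63.

Sorted high to low: Bidder 2 140; Bidder 6 125; Bidder 3 77; Bidder 5 43; Bidder 1 20; Bidder 4 17; Bidder 7 8.
Bidder 2 is the highest bidder, so Bidder 2 wins.
Under the third-price rule, the price is the third-highest bid: 77.
Surplus = 140 − 77 = 63.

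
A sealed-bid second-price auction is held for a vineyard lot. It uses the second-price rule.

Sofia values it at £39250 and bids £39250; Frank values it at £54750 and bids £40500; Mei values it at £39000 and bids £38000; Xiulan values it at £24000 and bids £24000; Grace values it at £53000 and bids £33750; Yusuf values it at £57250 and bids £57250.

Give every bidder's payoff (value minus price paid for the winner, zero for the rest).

Sofia £0, Frank £0, Mei £0, Xiulan £0, Grace £0, Yusuf £16750.

Sorted high to low: Yusuf £57250, then Frank £40500, then Sofia £39250, then Mei £38000, then Grace £33750, then Xiulan £24000.
Yusuf has the top bid and wins; the price is the second-highest bid, £40500.
Yusuf's payoff = £57250 − £40500 = £16750. All other bidders lose, so their payoff is 0.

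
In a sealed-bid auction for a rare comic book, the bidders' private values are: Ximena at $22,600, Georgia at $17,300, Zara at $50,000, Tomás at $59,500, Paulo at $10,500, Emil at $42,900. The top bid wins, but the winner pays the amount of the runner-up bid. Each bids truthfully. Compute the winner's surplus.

Bids in descending order: Tomás $59,500 > Zara $50,000 > Emil $42,900 > Ximena $22,600 > Georgia $17,300 > Paulo $10,500.
Tomás wins with the top bid and pays the second-highest, $50,000.
Surplus = $59,500 − $50,000 = $9,500.

Winner's surplus: $9,500.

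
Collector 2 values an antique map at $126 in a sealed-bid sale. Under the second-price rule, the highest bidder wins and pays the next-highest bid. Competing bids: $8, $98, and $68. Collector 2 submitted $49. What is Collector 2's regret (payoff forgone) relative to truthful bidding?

$28

The highest competing bid is $98.
Bidding truthfully at $126: Collector 2 has the top bid, wins, and pays the second-highest bid $98. Payoff = $126 − $98 = $28.
Bidding $49: the top bid is $98 (a rival), so Collector 2 loses. Payoff = $0.
Regret = truthful payoff − actual payoff = $28 − $0 = $28.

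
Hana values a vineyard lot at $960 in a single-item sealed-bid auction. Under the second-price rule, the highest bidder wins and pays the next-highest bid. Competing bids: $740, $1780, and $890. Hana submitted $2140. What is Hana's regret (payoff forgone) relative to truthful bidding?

The highest competing bid is $1780.
Bidding truthfully at $960: the top bid is $1780 (a rival), so Hana loses. Payoff = $0.
Bidding $2140: Hana has the top bid, wins, and pays the second-highest bid $1780. Payoff = $960 − $1780 = -$820.
Regret = truthful payoff − actual payoff = $0 − -$820 = $820.

Payoff forgone: $820.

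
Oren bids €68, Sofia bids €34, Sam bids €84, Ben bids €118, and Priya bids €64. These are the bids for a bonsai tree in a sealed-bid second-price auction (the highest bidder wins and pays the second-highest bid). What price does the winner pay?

Price paid: €84.

Bids in descending order: Ben €118, then Sam €84, then Oren €68, then Priya €64, then Sofia €34.
Ben is the highest bidder, so Ben wins.
Under the second-price rule, the price is the second-highest bid: €84.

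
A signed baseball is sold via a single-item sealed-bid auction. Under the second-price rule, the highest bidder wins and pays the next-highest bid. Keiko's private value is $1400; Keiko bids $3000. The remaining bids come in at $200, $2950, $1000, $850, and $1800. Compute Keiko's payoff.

Payoff = -$1550.

Highest competing bid: $2950.
Keiko's bid $3000 is the highest overall, so Keiko wins and pays the second-highest bid, $2950.
Payoff = value − price = $1400 − $2950 = -$1550.
Overbidding won the item at a price above value — truthful bidding would have avoided this loss.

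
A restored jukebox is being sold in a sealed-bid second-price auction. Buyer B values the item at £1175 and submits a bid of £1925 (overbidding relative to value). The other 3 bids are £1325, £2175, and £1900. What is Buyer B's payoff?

£0

Highest competing bid: £2175.
Buyer B's bid £1925 is not the highest, so Buyer B loses, pays nothing, and earns zero payoff.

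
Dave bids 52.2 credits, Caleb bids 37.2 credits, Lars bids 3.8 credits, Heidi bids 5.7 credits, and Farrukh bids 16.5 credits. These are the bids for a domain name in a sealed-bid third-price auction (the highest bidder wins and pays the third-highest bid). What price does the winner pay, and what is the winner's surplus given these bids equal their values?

The winner pays 16.5 credits for a surplus of 35.7 credits.

Bids in descending order: Dave 52.2 credits > Caleb 37.2 credits > Farrukh 16.5 credits > Heidi 5.7 credits > Lars 3.8 credits.
Dave is the highest bidder, so Dave wins.
Under the third-price rule, the price is the third-highest bid: 16.5 credits.
Surplus = 52.2 credits − 16.5 credits = 35.7 credits.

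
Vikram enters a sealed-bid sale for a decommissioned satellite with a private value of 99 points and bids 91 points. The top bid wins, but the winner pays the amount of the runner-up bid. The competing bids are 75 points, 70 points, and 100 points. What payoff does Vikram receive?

Highest competing bid: 100 points.
Vikram's bid 91 points is not the highest, so Vikram loses, pays nothing, and earns zero payoff.

Payoff = 0 points.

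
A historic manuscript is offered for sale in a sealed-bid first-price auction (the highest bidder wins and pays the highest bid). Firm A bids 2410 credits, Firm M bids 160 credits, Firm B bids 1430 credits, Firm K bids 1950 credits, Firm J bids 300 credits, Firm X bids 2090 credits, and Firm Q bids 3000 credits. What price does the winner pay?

Price paid: 3000 credits.

Ranking the bids: Firm Q 3000 credits, then Firm A 2410 credits, then Firm X 2090 credits, then Firm K 1950 credits, then Firm B 1430 credits, then Firm J 300 credits, then Firm M 160 credits.
Firm Q is the highest bidder, so Firm Q wins.
Under the first-price rule, the price is the highest bid: 3000 credits.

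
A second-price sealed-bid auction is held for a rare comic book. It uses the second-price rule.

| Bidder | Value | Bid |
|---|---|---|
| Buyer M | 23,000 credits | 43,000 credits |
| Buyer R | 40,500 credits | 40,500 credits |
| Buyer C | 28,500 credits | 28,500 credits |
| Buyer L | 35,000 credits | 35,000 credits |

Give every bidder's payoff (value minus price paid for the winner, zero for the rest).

Bids in descending order: Buyer M 43,000 credits; Buyer R 40,500 credits; Buyer L 35,000 credits; Buyer C 28,500 credits.
Buyer M has the top bid and wins; the price is the second-highest bid, 40,500 credits.
Buyer M's payoff = 23,000 credits − 40,500 credits = -17,500 credits. All other bidders lose, so their payoff is 0.

Buyer M -17,500 credits, Buyer R 0 credits, Buyer C 0 credits, Buyer L 0 credits.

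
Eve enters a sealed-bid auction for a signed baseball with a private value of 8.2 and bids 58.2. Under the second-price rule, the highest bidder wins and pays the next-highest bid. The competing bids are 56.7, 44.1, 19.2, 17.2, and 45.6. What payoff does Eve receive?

Eve's payoff: -48.5.

Highest competing bid: 56.7.
Eve's bid 58.2 is the highest overall, so Eve wins and pays the second-highest bid, 56.7.
Payoff = value − price = 8.2 − 56.7 = -48.5.
Overbidding won the item at a price above value — truthful bidding would have avoided this loss.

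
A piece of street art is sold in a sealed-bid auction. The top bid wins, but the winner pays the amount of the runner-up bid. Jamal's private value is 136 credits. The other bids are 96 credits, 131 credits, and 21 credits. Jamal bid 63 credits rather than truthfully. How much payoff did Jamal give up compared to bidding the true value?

Regret: 5 credits.

The highest competing bid is 131 credits.
Bidding truthfully at 136 credits: Jamal has the top bid, wins, and pays the second-highest bid 131 credits. Payoff = 136 credits − 131 credits = 5 credits.
Bidding 63 credits: the top bid is 131 credits (a rival), so Jamal loses. Payoff = 0 credits.
Regret = truthful payoff − actual payoff = 5 credits − 0 credits = 5 credits.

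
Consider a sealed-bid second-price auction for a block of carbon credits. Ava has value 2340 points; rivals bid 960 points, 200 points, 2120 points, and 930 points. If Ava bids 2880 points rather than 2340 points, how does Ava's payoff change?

0 points

The highest competing bid is 2120 points.
Bidding truthfully at 2340 points: Ava has the top bid, wins, and pays the second-highest bid 2120 points. Payoff = 2340 points − 2120 points = 220 points.
Bidding 2880 points: Ava has the top bid, wins, and pays the second-highest bid 2120 points. Payoff = 2340 points − 2120 points = 220 points.
Change = 220 points − 220 points = 0 points.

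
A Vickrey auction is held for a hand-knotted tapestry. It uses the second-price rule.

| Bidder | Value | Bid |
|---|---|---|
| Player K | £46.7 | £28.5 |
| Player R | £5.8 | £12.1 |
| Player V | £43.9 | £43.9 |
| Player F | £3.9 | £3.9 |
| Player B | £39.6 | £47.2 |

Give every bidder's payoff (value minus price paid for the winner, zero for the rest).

Sorted high to low: Player B £47.2; Player V £43.9; Player K £28.5; Player R £12.1; Player F £3.9.
Player B has the top bid and wins; the price is the second-highest bid, £43.9.
Player B's payoff = £39.6 − £43.9 = -£4.3. All other bidders lose, so their payoff is 0.

Player K £0.0, Player R £0.0, Player V £0.0, Player F £0.0, Player B -£4.3.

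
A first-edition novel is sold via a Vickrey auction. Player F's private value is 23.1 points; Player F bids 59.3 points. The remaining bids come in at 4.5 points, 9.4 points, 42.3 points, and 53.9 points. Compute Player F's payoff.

Player F's payoff: -30.8 points.

Highest competing bid: 53.9 points.
Player F's bid 59.3 points is the highest overall, so Player F wins and pays the second-highest bid, 53.9 points.
Payoff = value − price = 23.1 points − 53.9 points = -30.8 points.
Overbidding won the item at a price above value — truthful bidding would have avoided this loss.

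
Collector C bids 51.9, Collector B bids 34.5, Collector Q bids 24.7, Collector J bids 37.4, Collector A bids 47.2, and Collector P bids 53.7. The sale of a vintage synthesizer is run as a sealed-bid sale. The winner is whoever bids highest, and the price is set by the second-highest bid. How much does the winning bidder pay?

Ordered from highest: Collector P 53.7; Collector C 51.9; Collector A 47.2; Collector J 37.4; Collector B 34.5; Collector Q 24.7.
Collector P has the highest bid, so Collector P wins.
The second-highest bid is 51.9, so that is what Collector P pays.

Price paid: 51.9.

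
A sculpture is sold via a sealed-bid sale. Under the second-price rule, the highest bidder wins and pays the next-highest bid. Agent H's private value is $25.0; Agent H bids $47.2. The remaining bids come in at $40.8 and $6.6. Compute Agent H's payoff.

-$15.8

Highest competing bid: $40.8.
Agent H's bid $47.2 is the highest overall, so Agent H wins and pays the second-highest bid, $40.8.
Payoff = value − price = $25.0 − $40.8 = -$15.8.
Overbidding won the item at a price above value — truthful bidding would have avoided this loss.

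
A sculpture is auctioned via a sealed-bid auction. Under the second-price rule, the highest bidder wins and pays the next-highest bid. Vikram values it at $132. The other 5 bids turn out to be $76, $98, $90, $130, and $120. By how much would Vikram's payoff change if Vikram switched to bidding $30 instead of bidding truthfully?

The highest competing bid is $130.
Bidding truthfully at $132: Vikram has the top bid, wins, and pays the second-highest bid $130. Payoff = $132 − $130 = $2.
Bidding $30: the top bid is $130 (a rival), so Vikram loses. Payoff = $0.
Change = $0 − $2 = -$2.
This is the dominant-strategy logic: truthful bidding weakly beats any alternative.

Change in payoff: -$2.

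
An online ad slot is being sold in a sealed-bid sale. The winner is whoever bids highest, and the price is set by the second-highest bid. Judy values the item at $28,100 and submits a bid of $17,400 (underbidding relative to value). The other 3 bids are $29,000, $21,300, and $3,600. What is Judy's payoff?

$0

Highest competing bid: $29,000.
Judy's bid $17,400 is not the highest, so Judy loses, pays nothing, and earns zero payoff.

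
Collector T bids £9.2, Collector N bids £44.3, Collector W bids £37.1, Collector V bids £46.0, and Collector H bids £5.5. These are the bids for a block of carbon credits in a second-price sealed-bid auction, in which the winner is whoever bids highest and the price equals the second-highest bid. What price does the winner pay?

Bids in descending order: Collector V £46.0, then Collector N £44.3, then Collector W £37.1, then Collector T £9.2, then Collector H £5.5.
Collector V is the highest bidder, so Collector V wins.
Under the second-price rule, the price is the second-highest bid: £44.3.

The winner pays £44.3.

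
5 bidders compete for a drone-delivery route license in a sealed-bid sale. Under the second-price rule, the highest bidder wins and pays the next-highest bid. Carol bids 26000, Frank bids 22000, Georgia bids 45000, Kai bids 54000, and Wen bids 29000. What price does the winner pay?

Sorted high to low: Kai 54000; Georgia 45000; Wen 29000; Carol 26000; Frank 22000.
Kai has the highest bid, so Kai wins.
The second-highest bid is 45000, so that is what Kai pays.

Price paid: 45000.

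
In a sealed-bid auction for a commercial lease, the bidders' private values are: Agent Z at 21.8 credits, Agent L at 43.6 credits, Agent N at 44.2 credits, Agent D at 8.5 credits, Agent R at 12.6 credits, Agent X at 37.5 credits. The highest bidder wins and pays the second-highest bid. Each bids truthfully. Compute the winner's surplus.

0.6 credits

Ranking the bids: Agent N 44.2 credits > Agent L 43.6 credits > Agent X 37.5 credits > Agent Z 21.8 credits > Agent R 12.6 credits > Agent D 8.5 credits.
Agent N wins with the top bid and pays the second-highest, 43.6 credits.
Surplus = 44.2 credits − 43.6 credits = 0.6 credits.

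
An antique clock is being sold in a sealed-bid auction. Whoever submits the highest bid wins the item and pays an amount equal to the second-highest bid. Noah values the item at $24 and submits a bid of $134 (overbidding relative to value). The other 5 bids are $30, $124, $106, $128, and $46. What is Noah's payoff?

-$104

Highest competing bid: $128.
Noah's bid $134 is the highest overall, so Noah wins and pays the second-highest bid, $128.
Payoff = value − price = $24 − $128 = -$104.
Overbidding won the item at a price above value — truthful bidding would have avoided this loss.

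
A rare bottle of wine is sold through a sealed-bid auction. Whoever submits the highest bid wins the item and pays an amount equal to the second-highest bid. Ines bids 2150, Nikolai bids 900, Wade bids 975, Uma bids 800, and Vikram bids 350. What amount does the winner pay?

Price paid: 975.

Ordered from highest: Ines 2150 > Wade 975 > Nikolai 900 > Uma 800 > Vikram 350.
Ines has the highest bid, so Ines wins.
The second-highest bid is 975, so that is what Ines pays.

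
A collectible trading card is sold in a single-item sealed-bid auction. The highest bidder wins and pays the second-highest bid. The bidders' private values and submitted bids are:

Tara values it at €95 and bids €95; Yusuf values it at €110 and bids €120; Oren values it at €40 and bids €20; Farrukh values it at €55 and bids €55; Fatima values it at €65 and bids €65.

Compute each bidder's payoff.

Tara €0, Yusuf €15, Oren €0, Farrukh €0, Fatima €0.

Ranking the bids: Yusuf €120; Tara €95; Fatima €65; Farrukh €55; Oren €20.
Yusuf has the top bid and wins; the price is the second-highest bid, €95.
Yusuf's payoff = €110 − €95 = €15. All other bidders lose, so their payoff is 0.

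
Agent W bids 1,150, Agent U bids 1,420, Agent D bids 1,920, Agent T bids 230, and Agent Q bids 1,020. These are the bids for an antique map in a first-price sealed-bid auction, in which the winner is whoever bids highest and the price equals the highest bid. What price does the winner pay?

1,920

Sorted high to low: Agent D 1,920; Agent U 1,420; Agent W 1,150; Agent Q 1,020; Agent T 230.
Agent D is the highest bidder, so Agent D wins.
Under the first-price rule, the price is the highest bid: 1,920.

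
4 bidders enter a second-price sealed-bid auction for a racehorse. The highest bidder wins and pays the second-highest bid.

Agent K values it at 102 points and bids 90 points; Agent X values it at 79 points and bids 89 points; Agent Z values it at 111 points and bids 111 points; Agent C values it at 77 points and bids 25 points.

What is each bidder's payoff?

Payoffs: Agent K 0 points, Agent X 0 points, Agent Z 21 points, Agent C 0 points.

Ranking the bids: Agent Z 111 points > Agent K 90 points > Agent X 89 points > Agent C 25 points.
Agent Z has the top bid and wins; the price is the second-highest bid, 90 points.
Agent Z's payoff = 111 points − 90 points = 21 points. All other bidders lose, so their payoff is 0.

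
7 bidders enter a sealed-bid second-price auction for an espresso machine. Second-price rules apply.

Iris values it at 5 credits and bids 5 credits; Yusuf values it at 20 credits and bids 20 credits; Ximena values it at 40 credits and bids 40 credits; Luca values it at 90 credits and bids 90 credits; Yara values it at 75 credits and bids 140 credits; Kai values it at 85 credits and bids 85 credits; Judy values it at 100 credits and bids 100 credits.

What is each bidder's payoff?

Ordered from highest: Yara 140 credits; Judy 100 credits; Luca 90 credits; Kai 85 credits; Ximena 40 credits; Yusuf 20 credits; Iris 5 credits.
Yara has the top bid and wins; the price is the second-highest bid, 100 credits.
Yara's payoff = 75 credits − 100 credits = -25 credits. All other bidders lose, so their payoff is 0.

Payoffs: Iris 0 credits, Yusuf 0 credits, Ximena 0 credits, Luca 0 credits, Yara -25 credits, Kai 0 credits, Judy 0 credits.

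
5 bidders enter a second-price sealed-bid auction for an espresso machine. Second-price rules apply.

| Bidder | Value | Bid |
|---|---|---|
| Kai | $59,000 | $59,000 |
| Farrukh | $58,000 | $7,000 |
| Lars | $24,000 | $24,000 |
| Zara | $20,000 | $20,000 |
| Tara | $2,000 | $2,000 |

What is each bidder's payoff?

Kai $35,000, Farrukh $0, Lars $0, Zara $0, Tara $0.

Sorted high to low: Kai $59,000, then Lars $24,000, then Zara $20,000, then Farrukh $7,000, then Tara $2,000.
Kai has the top bid and wins; the price is the second-highest bid, $24,000.
Kai's payoff = $59,000 − $24,000 = $35,000. All other bidders lose, so their payoff is 0.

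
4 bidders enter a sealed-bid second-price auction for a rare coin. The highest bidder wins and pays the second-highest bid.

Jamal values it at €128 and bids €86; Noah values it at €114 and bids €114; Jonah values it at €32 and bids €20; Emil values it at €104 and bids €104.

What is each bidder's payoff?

Jamal €0, Noah €10, Jonah €0, Emil €0.

Sorted high to low: Noah €114 > Emil €104 > Jamal €86 > Jonah €20.
Noah has the top bid and wins; the price is the second-highest bid, €104.
Noah's payoff = €114 − €104 = €10. All other bidders lose, so their payoff is 0.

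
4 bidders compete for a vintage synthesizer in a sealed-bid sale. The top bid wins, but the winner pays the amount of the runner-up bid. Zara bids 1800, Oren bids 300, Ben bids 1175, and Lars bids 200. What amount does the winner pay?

Price paid: 1175.

Bids in descending order: Zara 1800 > Ben 1175 > Oren 300 > Lars 200.
Zara has the highest bid, so Zara wins.
The second-highest bid is 1175, so that is what Zara pays.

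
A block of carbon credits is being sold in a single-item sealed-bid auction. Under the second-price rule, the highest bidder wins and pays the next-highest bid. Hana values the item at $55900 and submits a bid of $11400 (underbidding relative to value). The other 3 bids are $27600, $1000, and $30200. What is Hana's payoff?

Hana's payoff: $0.

Highest competing bid: $30200.
Hana's bid $11400 is not the highest, so Hana loses, pays nothing, and earns zero payoff.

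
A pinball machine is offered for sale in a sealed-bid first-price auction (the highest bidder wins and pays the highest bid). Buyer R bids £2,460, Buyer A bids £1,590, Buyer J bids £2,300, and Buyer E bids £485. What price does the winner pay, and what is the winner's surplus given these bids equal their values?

Sorted high to low: Buyer R £2,460; Buyer J £2,300; Buyer A £1,590; Buyer E £485.
Buyer R is the highest bidder, so Buyer R wins.
Under the first-price rule, the price is the highest bid: £2,460.
Surplus = £2,460 − £2,460 = £0.

The winner pays £2,460 for a surplus of £0.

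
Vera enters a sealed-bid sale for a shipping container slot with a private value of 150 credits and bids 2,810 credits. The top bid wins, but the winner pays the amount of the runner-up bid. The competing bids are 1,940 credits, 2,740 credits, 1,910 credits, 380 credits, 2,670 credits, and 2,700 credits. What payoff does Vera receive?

Highest competing bid: 2,740 credits.
Vera's bid 2,810 credits is the highest overall, so Vera wins and pays the second-highest bid, 2,740 credits.
Payoff = value − price = 150 credits − 2,740 credits = -2,590 credits.
Overbidding won the item at a price above value — truthful bidding would have avoided this loss.

Payoff = -2,590 credits.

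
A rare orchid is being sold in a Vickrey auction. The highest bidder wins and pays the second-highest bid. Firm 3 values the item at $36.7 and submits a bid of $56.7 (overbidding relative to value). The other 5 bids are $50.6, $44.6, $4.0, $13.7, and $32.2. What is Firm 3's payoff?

Payoff = -$13.9.

Highest competing bid: $50.6.
Firm 3's bid $56.7 is the highest overall, so Firm 3 wins and pays the second-highest bid, $50.6.
Payoff = value − price = $36.7 − $50.6 = -$13.9.
Overbidding won the item at a price above value — truthful bidding would have avoided this loss.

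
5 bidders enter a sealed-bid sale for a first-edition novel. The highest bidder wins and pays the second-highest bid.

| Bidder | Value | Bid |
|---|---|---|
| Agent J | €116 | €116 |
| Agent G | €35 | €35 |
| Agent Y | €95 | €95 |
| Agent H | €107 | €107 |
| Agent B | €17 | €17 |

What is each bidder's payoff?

Agent J €9, Agent G €0, Agent Y €0, Agent H €0, Agent B €0.

Bids in descending order: Agent J €116, then Agent H €107, then Agent Y €95, then Agent G €35, then Agent B €17.
Agent J has the top bid and wins; the price is the second-highest bid, €107.
Agent J's payoff = €116 − €107 = €9. All other bidders lose, so their payoff is 0.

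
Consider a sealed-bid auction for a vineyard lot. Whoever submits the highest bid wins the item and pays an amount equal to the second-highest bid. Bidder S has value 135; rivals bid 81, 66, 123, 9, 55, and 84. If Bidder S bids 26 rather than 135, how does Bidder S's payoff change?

The highest competing bid is 123.
Bidding truthfully at 135: Bidder S has the top bid, wins, and pays the second-highest bid 123. Payoff = 135 − 123 = 12.
Bidding 26: the top bid is 123 (a rival), so Bidder S loses. Payoff = 0.
Change = 0 − 12 = -12.

Payoff change: -12.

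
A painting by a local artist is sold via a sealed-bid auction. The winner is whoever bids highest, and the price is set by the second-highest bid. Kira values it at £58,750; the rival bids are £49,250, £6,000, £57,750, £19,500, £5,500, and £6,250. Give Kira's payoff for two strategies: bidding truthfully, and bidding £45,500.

The highest competing bid is £57,750.
Bidding truthfully at £58,750: Kira has the top bid, wins, and pays the second-highest bid £57,750. Payoff = £58,750 − £57,750 = £1,000.
Bidding £45,500: the top bid is £57,750 (a rival), so Kira loses. Payoff = £0.
This is the dominant-strategy logic: truthful bidding weakly beats any alternative.

Truthful: £1,000; alternative: £0.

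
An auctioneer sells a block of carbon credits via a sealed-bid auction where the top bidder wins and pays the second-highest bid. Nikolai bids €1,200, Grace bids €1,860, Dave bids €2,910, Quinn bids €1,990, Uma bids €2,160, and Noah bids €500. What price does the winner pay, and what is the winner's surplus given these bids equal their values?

Ranking the bids: Dave €2,910, then Uma €2,160, then Quinn €1,990, then Grace €1,860, then Nikolai €1,200, then Noah €500.
Dave is the highest bidder, so Dave wins.
Under the second-price rule, the price is the second-highest bid: €2,160.
Surplus = €2,910 − €2,160 = €750.

The winner pays €2,160 for a surplus of €750.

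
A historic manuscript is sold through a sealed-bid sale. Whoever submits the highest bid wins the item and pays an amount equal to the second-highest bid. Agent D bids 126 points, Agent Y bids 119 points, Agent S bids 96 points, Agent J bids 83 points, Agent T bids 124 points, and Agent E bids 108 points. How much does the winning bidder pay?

Sorted high to low: Agent D 126 points > Agent T 124 points > Agent Y 119 points > Agent E 108 points > Agent S 96 points > Agent J 83 points.
Agent D has the highest bid, so Agent D wins.
The second-highest bid is 124 points, so that is what Agent D pays.

Price paid: 124 points.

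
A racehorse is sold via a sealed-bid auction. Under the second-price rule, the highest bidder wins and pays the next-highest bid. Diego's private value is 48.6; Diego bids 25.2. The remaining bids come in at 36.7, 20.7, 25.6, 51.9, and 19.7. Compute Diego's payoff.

Highest competing bid: 51.9.
Diego's bid 25.2 is not the highest, so Diego loses, pays nothing, and earns zero payoff.

Payoff = 0.0.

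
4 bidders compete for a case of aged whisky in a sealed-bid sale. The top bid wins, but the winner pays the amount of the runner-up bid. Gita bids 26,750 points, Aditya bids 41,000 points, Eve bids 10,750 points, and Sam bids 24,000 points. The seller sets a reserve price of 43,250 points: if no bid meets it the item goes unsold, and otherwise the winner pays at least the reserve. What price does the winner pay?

unsold

Bids in descending order: Aditya 41,000 points; Gita 26,750 points; Sam 24,000 points; Eve 10,750 points.
The top bid 41,000 points is below the reserve 43,250 points, so the item goes unsold and nothing is paid.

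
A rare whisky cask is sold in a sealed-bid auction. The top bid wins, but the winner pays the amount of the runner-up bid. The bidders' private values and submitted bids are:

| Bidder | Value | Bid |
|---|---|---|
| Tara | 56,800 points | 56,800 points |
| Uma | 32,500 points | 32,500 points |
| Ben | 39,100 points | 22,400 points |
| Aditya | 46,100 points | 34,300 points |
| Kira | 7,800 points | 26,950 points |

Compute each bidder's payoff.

Ordered from highest: Tara 56,800 points, then Aditya 34,300 points, then Uma 32,500 points, then Kira 26,950 points, then Ben 22,400 points.
Tara has the top bid and wins; the price is the second-highest bid, 34,300 points.
Tara's payoff = 56,800 points − 34,300 points = 22,500 points. All other bidders lose, so their payoff is 0.

Tara 22,500 points, Uma 0 points, Ben 0 points, Aditya 0 points, Kira 0 points.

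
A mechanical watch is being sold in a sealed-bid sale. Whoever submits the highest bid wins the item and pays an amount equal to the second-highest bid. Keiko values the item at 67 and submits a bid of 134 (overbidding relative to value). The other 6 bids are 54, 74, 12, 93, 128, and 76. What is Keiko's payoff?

Payoff = -61.

Highest competing bid: 128.
Keiko's bid 134 is the highest overall, so Keiko wins and pays the second-highest bid, 128.
Payoff = value − price = 67 − 128 = -61.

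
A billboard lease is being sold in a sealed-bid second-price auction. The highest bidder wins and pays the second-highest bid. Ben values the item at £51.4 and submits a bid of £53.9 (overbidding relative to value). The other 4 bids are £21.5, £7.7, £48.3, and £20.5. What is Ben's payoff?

Highest competing bid: £48.3.
Ben's bid £53.9 is the highest overall, so Ben wins and pays the second-highest bid, £48.3.
Payoff = value − price = £51.4 − £48.3 = £3.1.

Payoff = £3.1.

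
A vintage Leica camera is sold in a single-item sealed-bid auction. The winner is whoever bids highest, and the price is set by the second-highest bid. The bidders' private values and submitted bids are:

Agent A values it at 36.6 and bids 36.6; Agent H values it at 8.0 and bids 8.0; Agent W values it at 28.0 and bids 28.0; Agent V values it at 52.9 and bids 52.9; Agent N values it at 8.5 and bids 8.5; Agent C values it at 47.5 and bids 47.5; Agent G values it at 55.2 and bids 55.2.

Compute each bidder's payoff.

Agent A 0.0, Agent H 0.0, Agent W 0.0, Agent V 0.0, Agent N 0.0, Agent C 0.0, Agent G 2.3.

Ordered from highest: Agent G 55.2; Agent V 52.9; Agent C 47.5; Agent A 36.6; Agent W 28.0; Agent N 8.5; Agent H 8.0.
Agent G has the top bid and wins; the price is the second-highest bid, 52.9.
Agent G's payoff = 55.2 − 52.9 = 2.3. All other bidders lose, so their payoff is 0.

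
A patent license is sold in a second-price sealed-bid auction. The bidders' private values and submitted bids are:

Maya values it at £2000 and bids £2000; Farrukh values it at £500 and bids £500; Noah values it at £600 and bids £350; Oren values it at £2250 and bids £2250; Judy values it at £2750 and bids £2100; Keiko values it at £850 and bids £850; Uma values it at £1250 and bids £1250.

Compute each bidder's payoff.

Payoffs: Maya £0, Farrukh £0, Noah £0, Oren £150, Judy £0, Keiko £0, Uma £0.

Sorted high to low: Oren £2250, then Judy £2100, then Maya £2000, then Uma £1250, then Keiko £850, then Farrukh £500, then Noah £350.
Oren has the top bid and wins; the price is the second-highest bid, £2100.
Oren's payoff = £2250 − £2100 = £150. All other bidders lose, so their payoff is 0.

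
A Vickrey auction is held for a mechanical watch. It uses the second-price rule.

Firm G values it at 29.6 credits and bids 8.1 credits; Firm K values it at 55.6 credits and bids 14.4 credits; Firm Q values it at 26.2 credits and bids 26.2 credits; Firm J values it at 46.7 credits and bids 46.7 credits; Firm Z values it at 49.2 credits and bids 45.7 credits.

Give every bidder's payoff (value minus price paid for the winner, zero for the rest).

Bids in descending order: Firm J 46.7 credits; Firm Z 45.7 credits; Firm Q 26.2 credits; Firm K 14.4 credits; Firm G 8.1 credits.
Firm J has the top bid and wins; the price is the second-highest bid, 45.7 credits.
Firm J's payoff = 46.7 credits − 45.7 credits = 1.0 credits. All other bidders lose, so their payoff is 0.

Firm G 0.0 credits, Firm K 0.0 credits, Firm Q 0.0 credits, Firm J 1.0 credits, Firm Z 0.0 credits.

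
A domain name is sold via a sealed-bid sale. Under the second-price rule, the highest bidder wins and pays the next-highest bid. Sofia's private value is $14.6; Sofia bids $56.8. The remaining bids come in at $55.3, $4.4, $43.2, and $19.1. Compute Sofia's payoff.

Highest competing bid: $55.3.
Sofia's bid $56.8 is the highest overall, so Sofia wins and pays the second-highest bid, $55.3.
Payoff = value − price = $14.6 − $55.3 = -$40.7.

Payoff = -$40.7.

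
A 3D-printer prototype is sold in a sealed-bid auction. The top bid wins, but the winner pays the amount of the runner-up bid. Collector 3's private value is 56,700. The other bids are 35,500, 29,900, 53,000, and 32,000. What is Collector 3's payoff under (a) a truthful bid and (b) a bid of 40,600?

Truthful: 3,700; alternative: 0.

The highest competing bid is 53,000.
Bidding truthfully at 56,700: Collector 3 has the top bid, wins, and pays the second-highest bid 53,000. Payoff = 56,700 − 53,000 = 3,700.
Bidding 40,600: the top bid is 53,000 (a rival), so Collector 3 loses. Payoff = 0.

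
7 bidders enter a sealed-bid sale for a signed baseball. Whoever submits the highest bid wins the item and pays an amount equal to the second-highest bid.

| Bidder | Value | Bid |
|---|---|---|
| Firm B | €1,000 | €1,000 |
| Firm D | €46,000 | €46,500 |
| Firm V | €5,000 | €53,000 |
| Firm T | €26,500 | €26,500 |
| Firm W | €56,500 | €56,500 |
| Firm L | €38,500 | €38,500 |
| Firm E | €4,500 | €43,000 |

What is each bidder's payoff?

Payoffs: Firm B €0, Firm D €0, Firm V €0, Firm T €0, Firm W €3,500, Firm L €0, Firm E €0.

Ranking the bids: Firm W €56,500 > Firm V €53,000 > Firm D €46,500 > Firm E €43,000 > Firm L €38,500 > Firm T €26,500 > Firm B €1,000.
Firm W has the top bid and wins; the price is the second-highest bid, €53,000.
Firm W's payoff = €56,500 − €53,000 = €3,500. All other bidders lose, so their payoff is 0.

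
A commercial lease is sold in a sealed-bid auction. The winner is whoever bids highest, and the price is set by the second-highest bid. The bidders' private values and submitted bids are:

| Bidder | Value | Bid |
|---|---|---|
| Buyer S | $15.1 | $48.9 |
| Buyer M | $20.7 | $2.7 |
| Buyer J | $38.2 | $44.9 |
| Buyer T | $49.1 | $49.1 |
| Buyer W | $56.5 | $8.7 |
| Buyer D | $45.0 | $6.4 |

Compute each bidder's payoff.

Sorted high to low: Buyer T $49.1, then Buyer S $48.9, then Buyer J $44.9, then Buyer W $8.7, then Buyer D $6.4, then Buyer M $2.7.
Buyer T has the top bid and wins; the price is the second-highest bid, $48.9.
Buyer T's payoff = $49.1 − $48.9 = $0.2. All other bidders lose, so their payoff is 0.

Payoffs: Buyer S $0.0, Buyer M $0.0, Buyer J $0.0, Buyer T $0.2, Buyer W $0.0, Buyer D $0.0.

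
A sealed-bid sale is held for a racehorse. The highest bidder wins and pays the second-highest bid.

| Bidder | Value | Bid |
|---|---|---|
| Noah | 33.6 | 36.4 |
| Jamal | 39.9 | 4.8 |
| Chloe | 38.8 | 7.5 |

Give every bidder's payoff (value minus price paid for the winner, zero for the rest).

Bids in descending order: Noah 36.4 > Chloe 7.5 > Jamal 4.8.
Noah has the top bid and wins; the price is the second-highest bid, 7.5.
Noah's payoff = 33.6 − 7.5 = 26.1. All other bidders lose, so their payoff is 0.

Noah 26.1, Jamal 0.0, Chloe 0.0.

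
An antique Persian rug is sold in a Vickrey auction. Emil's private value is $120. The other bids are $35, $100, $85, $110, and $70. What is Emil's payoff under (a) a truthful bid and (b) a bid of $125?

Truthful: $10; alternative: $10.

The highest competing bid is $110.
Bidding truthfully at $120: Emil has the top bid, wins, and pays the second-highest bid $110. Payoff = $120 − $110 = $10.
Bidding $125: Emil has the top bid, wins, and pays the second-highest bid $110. Payoff = $120 − $110 = $10.
The bid only affects whether you win, not the price — here both bids land on the same side of the top rival bid, so the deviation is payoff-neutral.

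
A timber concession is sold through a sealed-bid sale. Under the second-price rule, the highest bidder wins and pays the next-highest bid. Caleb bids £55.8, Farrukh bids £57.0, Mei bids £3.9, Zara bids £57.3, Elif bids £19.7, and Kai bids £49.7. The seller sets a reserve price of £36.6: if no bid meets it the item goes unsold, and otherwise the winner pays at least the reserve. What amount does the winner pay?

£57.0

Ordered from highest: Zara £57.3, then Farrukh £57.0, then Caleb £55.8, then Kai £49.7, then Elif £19.7, then Mei £3.9.
Zara has the highest bid, so Zara wins.
The second-highest bid is £57.0, which exceeds the reserve, so that sets the price.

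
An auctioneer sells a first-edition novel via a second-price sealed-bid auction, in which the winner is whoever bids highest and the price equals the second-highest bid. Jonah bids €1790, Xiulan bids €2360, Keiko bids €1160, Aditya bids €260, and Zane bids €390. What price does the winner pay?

Bids in descending order: Xiulan €2360, then Jonah €1790, then Keiko €1160, then Zane €390, then Aditya €260.
Xiulan is the highest bidder, so Xiulan wins.
Under the second-price rule, the price is the second-highest bid: €1790.

€1790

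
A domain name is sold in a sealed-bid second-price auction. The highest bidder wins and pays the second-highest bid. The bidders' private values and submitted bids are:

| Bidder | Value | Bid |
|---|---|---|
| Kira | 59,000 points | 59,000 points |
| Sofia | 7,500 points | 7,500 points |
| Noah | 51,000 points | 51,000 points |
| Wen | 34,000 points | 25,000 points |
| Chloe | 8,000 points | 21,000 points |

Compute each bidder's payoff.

Kira 8,000 points, Sofia 0 points, Noah 0 points, Wen 0 points, Chloe 0 points.

Ordered from highest: Kira 59,000 points; Noah 51,000 points; Wen 25,000 points; Chloe 21,000 points; Sofia 7,500 points.
Kira has the top bid and wins; the price is the second-highest bid, 51,000 points.
Kira's payoff = 59,000 points − 51,000 points = 8,000 points. All other bidders lose, so their payoff is 0.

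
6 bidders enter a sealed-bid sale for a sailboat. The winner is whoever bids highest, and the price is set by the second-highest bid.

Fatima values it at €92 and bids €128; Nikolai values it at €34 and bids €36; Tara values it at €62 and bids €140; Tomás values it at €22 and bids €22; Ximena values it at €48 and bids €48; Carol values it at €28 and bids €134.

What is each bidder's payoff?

Ordered from highest: Tara €140; Carol €134; Fatima €128; Ximena €48; Nikolai €36; Tomás €22.
Tara has the top bid and wins; the price is the second-highest bid, €134.
Tara's payoff = €62 − €134 = -€72. All other bidders lose, so their payoff is 0.

Payoffs: Fatima €0, Nikolai €0, Tara -€72, Tomás €0, Ximena €0, Carol €0.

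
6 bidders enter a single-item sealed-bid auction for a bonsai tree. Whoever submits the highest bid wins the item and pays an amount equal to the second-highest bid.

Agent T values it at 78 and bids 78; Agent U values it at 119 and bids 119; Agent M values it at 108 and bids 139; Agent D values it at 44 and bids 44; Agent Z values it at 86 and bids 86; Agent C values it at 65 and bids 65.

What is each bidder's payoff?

Ranking the bids: Agent M 139 > Agent U 119 > Agent Z 86 > Agent T 78 > Agent C 65 > Agent D 44.
Agent M has the top bid and wins; the price is the second-highest bid, 119.
Agent M's payoff = 108 − 119 = -11. All other bidders lose, so their payoff is 0.

Payoffs: Agent T 0, Agent U 0, Agent M -11, Agent D 0, Agent Z 0, Agent C 0.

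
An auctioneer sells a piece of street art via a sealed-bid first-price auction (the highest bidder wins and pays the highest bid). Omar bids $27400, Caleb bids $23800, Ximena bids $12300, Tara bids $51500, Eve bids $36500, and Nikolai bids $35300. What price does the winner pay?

$51500

Bids in descending order: Tara $51500, then Eve $36500, then Nikolai $35300, then Omar $27400, then Caleb $23800, then Ximena $12300.
Tara is the highest bidder, so Tara wins.
Under the first-price rule, the price is the highest bid: $51500.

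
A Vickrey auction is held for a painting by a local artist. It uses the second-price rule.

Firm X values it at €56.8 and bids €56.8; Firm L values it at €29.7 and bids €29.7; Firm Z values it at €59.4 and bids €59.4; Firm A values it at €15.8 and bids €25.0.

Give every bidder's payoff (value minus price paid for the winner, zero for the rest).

Firm X €0.0, Firm L €0.0, Firm Z €2.6, Firm A €0.0.

Sorted high to low: Firm Z €59.4; Firm X €56.8; Firm L €29.7; Firm A €25.0.
Firm Z has the top bid and wins; the price is the second-highest bid, €56.8.
Firm Z's payoff = €59.4 − €56.8 = €2.6. All other bidders lose, so their payoff is 0.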